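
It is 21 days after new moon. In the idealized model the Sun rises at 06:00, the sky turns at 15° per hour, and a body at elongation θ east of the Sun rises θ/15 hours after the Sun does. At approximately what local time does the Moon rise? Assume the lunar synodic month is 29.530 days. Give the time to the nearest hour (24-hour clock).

Elongation θ = 360° × 21/29.530 ≈ 256.0°.
At 15° of sky rotation per hour, 256.0° corresponds to a 17.07 h lag.
06:00 + 17.07 h ≈ 23:04 → 23:00 to the nearest hour.

23:00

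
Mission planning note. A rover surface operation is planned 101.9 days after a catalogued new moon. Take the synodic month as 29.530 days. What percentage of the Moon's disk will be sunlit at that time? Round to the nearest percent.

98%

101.9 d spans 3 complete synodic months (3 × 29.530 = 88.59 d) plus 13.31 d.
The Moon has covered 13.31/29.530 of its cycle, so θ ≈ 360° × 13.31/29.530 = 162.3°.
cos 162.3° = (-0.952), so f = (1 − (-0.952))/2 = 0.976, so 98%.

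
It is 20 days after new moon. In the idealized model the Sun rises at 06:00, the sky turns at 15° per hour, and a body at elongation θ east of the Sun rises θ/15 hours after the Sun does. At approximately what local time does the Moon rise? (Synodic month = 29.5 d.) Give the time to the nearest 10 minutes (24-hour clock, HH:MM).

Phase angle: θ = 360°·(20 d)/(29.5 d) = 244.1°.
At 15° of sky rotation per hour, 244.1° corresponds to a 16.27 h lag.
06:00 + 16.271 h ≈ 22:16 → 22:20 to the nearest ten minutes.

22:20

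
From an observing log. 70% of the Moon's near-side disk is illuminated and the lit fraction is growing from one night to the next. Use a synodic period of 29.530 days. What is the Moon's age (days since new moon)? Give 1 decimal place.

9.3 days

From f = (1 − cos θ)/2: cos θ = 1 − 2×0.70 = -0.400; arccos → 113.6°.
Waxing ⇒ before full, so θ = 113.6°.
Age = 29.530 × 113.6°/360° ≈ 9.32 days.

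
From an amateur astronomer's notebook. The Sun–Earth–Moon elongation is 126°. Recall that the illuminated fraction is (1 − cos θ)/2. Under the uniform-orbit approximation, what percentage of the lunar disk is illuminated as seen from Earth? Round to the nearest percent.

cos 126° = (-0.588), so f = (1 − (-0.588))/2 = 0.794, i.e. 79%.

79%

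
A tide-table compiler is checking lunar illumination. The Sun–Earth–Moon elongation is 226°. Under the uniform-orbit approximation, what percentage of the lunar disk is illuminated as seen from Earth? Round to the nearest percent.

f = (1 − cos 226°)/2 = (1 − (-0.695))/2 ≈ 0.847, i.e. 85%.

85%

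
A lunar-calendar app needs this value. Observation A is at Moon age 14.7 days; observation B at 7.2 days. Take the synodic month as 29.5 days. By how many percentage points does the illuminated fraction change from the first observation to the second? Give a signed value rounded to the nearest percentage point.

-52 percentage points

θ₁ = 360° × 14.7/29.5 = 179.4°, f₁ = (1 − cos θ₁)/2 = 1.000.
θ₂ = 360° × 7.2/29.5 = 87.9°, f₂ = (1 − cos θ₂)/2 = 0.481.
Change = f₂ − f₁ = -0.519 → -52 percentage points.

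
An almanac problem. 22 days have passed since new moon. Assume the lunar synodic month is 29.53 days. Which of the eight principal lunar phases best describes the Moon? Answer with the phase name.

last quarter

θ ≈ 360° × 22/29.53 = 268°, which falls in the last quarter sector.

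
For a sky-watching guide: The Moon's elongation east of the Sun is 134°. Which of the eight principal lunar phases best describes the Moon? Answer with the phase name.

The waxing gibbous sector spans roughly 112°–158°; 134° falls inside it.

waxing gibbous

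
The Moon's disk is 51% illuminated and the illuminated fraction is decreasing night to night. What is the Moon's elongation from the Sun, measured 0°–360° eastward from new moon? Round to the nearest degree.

From f = (1 − cos θ)/2: cos θ = 1 − 2×0.51 = -0.020; arccos → 91.1°.
A waning Moon lies in 180°–360°, so θ = 360° − 91.1° = 268.9°.

269°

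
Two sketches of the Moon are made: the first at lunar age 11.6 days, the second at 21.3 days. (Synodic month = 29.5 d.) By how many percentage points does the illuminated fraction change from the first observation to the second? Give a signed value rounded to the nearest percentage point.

First observation: θ = 360°·11.6/29.5 = 141.6°, so f = 0.892.
Second observation: θ = 259.9°, f = 0.587.
Δf = 0.587 − 0.892 = -0.304, i.e. -30 pp.

-30 pp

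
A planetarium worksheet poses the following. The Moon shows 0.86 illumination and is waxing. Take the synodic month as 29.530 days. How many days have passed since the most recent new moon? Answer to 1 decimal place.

11.2 days

From f = (1 − cos θ)/2: cos θ = 1 − 2×0.86 = -0.720; arccos → 136.1°.
Waxing ⇒ before full, so θ = 136.1°.
That fraction of the synodic month is 136.1/360 × 29.530 d ≈ 11.16 d.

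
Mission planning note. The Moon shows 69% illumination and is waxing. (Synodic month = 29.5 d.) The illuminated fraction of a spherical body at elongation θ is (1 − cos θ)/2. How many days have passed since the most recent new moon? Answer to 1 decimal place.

From f = (1 − cos θ)/2: cos θ = 1 − 2×0.69 = -0.380; arccos → 112.3°.
The Moon is waxing (0°–180°), so θ = 112.3° directly.
At 360°/29.5 d per day, 112.3° corresponds to 9.21 days.

9.2 days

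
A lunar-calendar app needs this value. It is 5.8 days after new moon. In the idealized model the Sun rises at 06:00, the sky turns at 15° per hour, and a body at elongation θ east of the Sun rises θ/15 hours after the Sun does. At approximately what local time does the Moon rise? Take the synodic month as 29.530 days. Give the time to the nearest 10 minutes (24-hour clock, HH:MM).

Phase angle: θ = 360°·(5.8 d)/(29.530 d) = 70.7°.
At 15° of sky rotation per hour, 70.7° corresponds to a 4.71 h lag.
06:00 + 4.714 h ≈ 10:43 → 10:40 to the nearest ten minutes.

10:40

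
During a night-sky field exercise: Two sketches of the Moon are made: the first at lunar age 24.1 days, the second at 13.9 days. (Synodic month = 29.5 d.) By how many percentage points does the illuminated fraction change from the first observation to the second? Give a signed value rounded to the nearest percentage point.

+70 percentage points

θ₁ = 360° × 24.1/29.5 = 294.1°, f₁ = (1 − cos θ₁)/2 = 0.296.
θ₂ = 360° × 13.9/29.5 = 169.6°, f₂ = (1 − cos θ₂)/2 = 0.992.
Change = f₂ − f₁ = +0.696 → +70 percentage points.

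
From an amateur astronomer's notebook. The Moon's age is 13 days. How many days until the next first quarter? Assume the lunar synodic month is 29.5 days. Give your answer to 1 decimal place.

23.9 days

First quarter occurs at elongation 90°, i.e. at age 29.5 × 90/360 = 7.375 d.
Already past this cycle's first quarter; the next is at 7.375 + 29.5 = 36.875 d, so 36.875 − 13 = 23.875 days.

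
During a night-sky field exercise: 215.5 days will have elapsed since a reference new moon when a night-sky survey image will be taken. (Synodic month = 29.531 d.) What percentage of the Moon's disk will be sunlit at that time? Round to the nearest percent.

65%

215.5/29.531 = 7.297 lunations, so 7 complete cycles and 8.78 d into the next.
Phase angle: θ = 360°·(8.78 d)/(29.531 d) = 107.1°.
Illuminated fraction = (1 − cos 107.1°)/2 = (1 − (-0.294))/2 ≈ 0.647, so 65%.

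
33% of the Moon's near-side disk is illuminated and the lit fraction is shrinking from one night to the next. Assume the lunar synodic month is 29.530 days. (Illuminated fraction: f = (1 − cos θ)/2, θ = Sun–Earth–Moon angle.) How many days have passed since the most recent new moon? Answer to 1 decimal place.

Invert f = (1 − cos θ)/2 to get cos θ = 1 − 2(0.33) = 0.340, hence θ₀ = arccos 0.340 = 70.1°.
Since the Moon is past full (waning), take the reflex angle: θ = 360° − 70.1° = 289.9°.
That fraction of the synodic month is 289.9/360 × 29.530 d ≈ 23.78 d.

23.8 days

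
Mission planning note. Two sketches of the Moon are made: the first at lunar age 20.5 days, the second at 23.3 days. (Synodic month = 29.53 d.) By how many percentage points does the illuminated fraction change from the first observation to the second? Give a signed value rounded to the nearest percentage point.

-29 percentage points

θ₁ = 360° × 20.5/29.53 = 249.9°, f₁ = (1 − cos θ₁)/2 = 0.672.
θ₂ = 360° × 23.3/29.53 = 284.1°, f₂ = (1 − cos θ₂)/2 = 0.379.
Change = f₂ − f₁ = -0.293 → -29 percentage points.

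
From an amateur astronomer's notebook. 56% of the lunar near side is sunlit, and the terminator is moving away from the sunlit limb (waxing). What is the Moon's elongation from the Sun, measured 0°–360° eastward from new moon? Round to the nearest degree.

From f = (1 − cos θ)/2: cos θ = 1 − 2×0.56 = -0.120; arccos → 96.9°.
Waxing ⇒ before full, so θ = 96.9°.

97°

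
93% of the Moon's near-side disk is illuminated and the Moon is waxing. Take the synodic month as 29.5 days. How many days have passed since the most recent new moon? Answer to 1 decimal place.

12.2 days

Invert f = (1 − cos θ)/2 to get cos θ = 1 − 2(0.93) = -0.860, hence θ₀ = arccos -0.860 = 149.3°.
Before full moon the principal value applies: θ = 149.3°.
At 360°/29.5 d per day, 149.3° corresponds to 12.24 days.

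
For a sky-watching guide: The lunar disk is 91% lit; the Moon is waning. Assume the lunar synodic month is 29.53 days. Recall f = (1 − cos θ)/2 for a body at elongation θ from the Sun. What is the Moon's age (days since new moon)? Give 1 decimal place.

17.6 days

cos θ = 1 − 2f = -0.820, giving a principal value of 145.1°.
A waning Moon lies in 180°–360°, so θ = 360° − 145.1° = 214.9°.
At 360°/29.53 d per day, 214.9° corresponds to 17.63 days.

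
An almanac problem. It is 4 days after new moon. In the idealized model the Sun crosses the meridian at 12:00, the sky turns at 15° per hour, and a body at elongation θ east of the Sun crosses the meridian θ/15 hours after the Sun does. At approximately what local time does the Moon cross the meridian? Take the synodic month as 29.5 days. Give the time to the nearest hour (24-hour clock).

Phase angle: θ = 360°·(4 d)/(29.5 d) = 48.8°.
Delay after the Sun = 48.8° / (15°/h) ≈ 3.25 h.
12:00 + 3.25 h ≈ 15:15 → 15:00 to the nearest hour.

15:00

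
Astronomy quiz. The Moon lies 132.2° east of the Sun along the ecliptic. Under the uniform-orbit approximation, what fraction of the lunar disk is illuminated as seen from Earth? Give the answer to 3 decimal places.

0.836

cos 132.2° = (-0.672), so f = (1 − (-0.672))/2 = 0.836.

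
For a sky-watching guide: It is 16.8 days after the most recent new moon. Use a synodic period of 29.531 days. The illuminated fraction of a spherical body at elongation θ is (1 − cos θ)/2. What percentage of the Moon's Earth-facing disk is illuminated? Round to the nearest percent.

Elongation θ = 360° × 16.8/29.531 ≈ 204.8°.
Illuminated fraction = (1 − cos 204.8°)/2 = (1 − (-0.908))/2 ≈ 0.954, so 95%.

95%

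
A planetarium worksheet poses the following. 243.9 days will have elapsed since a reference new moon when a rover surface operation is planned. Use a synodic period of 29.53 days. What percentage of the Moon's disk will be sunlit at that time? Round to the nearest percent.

53%

Reduce mod P: 243.9 − 8×29.53 = 7.66 d into the current lunation.
The Moon has covered 7.66/29.53 of its cycle, so θ ≈ 360° × 7.66/29.53 = 93.4°.
Illuminated fraction = (1 − cos 93.4°)/2 = (1 − (-0.059))/2 ≈ 0.530, so 53%.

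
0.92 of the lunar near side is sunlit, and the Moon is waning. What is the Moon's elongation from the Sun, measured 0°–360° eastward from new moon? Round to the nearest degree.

213°

cos θ = 1 − 2f = -0.840, giving a principal value of 147.1°.
Since the Moon is past full (waning), take the reflex angle: θ = 360° − 147.1° = 212.9°.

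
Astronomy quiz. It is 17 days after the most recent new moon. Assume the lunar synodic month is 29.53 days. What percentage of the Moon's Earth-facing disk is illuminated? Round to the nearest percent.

Elongation θ = 360° × 17/29.53 ≈ 207.2°.
With cos θ = (-0.889), the lit fraction is (1 − (-0.889))/2 ≈ 0.945, so 94%.

94%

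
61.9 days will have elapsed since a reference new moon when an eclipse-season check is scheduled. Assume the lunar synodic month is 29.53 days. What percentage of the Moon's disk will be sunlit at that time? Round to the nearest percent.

9%

61.9/29.53 = 2.096 lunations, so 2 complete cycles and 2.84 d into the next.
Elongation θ = 360° × 2.84/29.53 ≈ 34.6°.
Illuminated fraction = (1 − cos 34.6°)/2 = (1 − 0.823)/2 ≈ 0.089, so 9%.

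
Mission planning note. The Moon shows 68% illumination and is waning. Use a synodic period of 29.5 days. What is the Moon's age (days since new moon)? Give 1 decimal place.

20.4 days

cos θ = 1 − 2f = -0.360, giving a principal value of 111.1°.
Waning ⇒ past full, so θ = 360° − 111.1° = 248.9°.
At 360°/29.5 d per day, 248.9° corresponds to 20.40 days.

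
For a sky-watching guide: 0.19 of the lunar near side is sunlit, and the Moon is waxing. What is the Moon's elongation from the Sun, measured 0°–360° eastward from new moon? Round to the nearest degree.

Invert f = (1 − cos θ)/2 to get cos θ = 1 − 2(0.19) = 0.620, hence θ₀ = arccos 0.620 = 51.7°.
Before full moon the principal value applies: θ = 51.7°.

52°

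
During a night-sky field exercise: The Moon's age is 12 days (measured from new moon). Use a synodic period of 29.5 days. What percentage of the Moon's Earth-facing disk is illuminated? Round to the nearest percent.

Phase angle: θ = 360°·(12 d)/(29.5 d) = 146.4°.
Illuminated fraction = (1 − cos 146.4°)/2 = (1 − (-0.833))/2 ≈ 0.917, so 92%.

92%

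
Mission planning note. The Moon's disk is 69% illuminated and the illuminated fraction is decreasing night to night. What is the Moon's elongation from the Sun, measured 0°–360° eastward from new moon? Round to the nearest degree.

From f = (1 − cos θ)/2: cos θ = 1 − 2×0.69 = -0.380; arccos → 112.3°.
Since the Moon is past full (waning), take the reflex angle: θ = 360° − 112.3° = 247.7°.

248°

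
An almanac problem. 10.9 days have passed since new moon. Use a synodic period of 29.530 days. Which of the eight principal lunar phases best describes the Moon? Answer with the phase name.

waxing gibbous

At 10.9/29.530 of the cycle, θ ≈ 133° — the waxing gibbous range.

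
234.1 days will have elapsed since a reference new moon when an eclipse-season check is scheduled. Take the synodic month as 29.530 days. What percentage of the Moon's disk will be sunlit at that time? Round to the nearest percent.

Reduce mod P: 234.1 − 7×29.530 = 27.39 d into the current lunation.
The Moon has covered 27.39/29.530 of its cycle, so θ ≈ 360° × 27.39/29.530 = 333.9°.
Illuminated fraction = (1 − cos 333.9°)/2 = (1 − 0.898)/2 ≈ 0.051, so 5%.

5%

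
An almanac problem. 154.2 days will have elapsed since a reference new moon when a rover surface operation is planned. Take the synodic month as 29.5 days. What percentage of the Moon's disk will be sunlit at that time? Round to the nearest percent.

154.2/29.5 = 5.227 lunations, so 5 complete cycles and 6.70 d into the next.
The Moon has covered 6.70/29.5 of its cycle, so θ ≈ 360° × 6.70/29.5 = 81.8°.
cos 81.8° = 0.143, so f = (1 − 0.143)/2 = 0.428, so 43%.

43%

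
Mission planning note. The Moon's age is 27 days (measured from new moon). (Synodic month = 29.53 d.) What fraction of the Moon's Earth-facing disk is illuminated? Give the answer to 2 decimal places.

The Moon has covered 27/29.53 of its cycle, so θ ≈ 360° × 27/29.53 = 329.2°.
cos 329.2° = 0.859, so f = (1 − 0.859)/2 = 0.071.

0.07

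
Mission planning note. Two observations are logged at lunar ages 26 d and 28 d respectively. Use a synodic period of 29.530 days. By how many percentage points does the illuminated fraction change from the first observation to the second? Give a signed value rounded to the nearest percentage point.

-11 pp

First observation: θ = 360°·26/29.530 = 317.0°, so f = 0.135.
Second observation: θ = 341.3°, f = 0.026.
Δf = 0.026 − 0.135 = -0.108, i.e. -11 pp.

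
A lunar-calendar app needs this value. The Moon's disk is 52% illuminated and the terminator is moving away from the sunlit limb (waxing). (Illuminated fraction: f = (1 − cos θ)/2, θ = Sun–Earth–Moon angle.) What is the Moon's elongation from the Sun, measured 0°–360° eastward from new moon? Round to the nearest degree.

92°

From f = (1 − cos θ)/2: cos θ = 1 − 2×0.52 = -0.040; arccos → 92.3°.
Before full moon the principal value applies: θ = 92.3°.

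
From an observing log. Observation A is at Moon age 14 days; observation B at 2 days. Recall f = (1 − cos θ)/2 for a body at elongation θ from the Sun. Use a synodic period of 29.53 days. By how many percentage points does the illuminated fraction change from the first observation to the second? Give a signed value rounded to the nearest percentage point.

First observation: θ = 360°·14/29.53 = 170.7°, so f = 0.993.
Second observation: θ = 24.4°, f = 0.045.
Δf = 0.045 − 0.993 = -0.949, i.e. -95 pp.

-95 percentage points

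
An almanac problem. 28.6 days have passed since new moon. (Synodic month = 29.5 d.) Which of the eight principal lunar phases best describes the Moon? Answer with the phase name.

θ ≈ 360° × 28.6/29.5 = 349°, which falls in the new moon sector.

new moon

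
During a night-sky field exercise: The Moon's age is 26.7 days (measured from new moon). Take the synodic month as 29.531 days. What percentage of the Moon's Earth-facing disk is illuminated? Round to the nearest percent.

9%

The Moon has covered 26.7/29.531 of its cycle, so θ ≈ 360° × 26.7/29.531 = 325.5°.
cos 325.5° = 0.824, so f = (1 − 0.824)/2 = 0.088, so 9%.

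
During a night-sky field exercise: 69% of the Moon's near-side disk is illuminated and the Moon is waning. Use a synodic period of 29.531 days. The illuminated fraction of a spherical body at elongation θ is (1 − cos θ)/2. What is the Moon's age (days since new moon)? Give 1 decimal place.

From f = (1 − cos θ)/2: cos θ = 1 − 2×0.69 = -0.380; arccos → 112.3°.
Since the Moon is past full (waning), take the reflex angle: θ = 360° − 112.3° = 247.7°.
Age = 29.531 × 247.7°/360° ≈ 20.32 days.

20.3 days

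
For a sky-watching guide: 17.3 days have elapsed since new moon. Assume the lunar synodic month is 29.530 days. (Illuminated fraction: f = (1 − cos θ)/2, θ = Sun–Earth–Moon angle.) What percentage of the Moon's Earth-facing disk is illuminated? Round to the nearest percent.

Elongation θ = 360° × 17.3/29.530 ≈ 210.9°.
Illuminated fraction = (1 − cos 210.9°)/2 = (1 − (-0.858))/2 ≈ 0.929, so 93%.

93%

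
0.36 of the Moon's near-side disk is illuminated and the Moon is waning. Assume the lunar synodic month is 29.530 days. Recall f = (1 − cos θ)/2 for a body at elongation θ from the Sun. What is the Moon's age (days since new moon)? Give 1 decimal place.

23.5 days

Invert f = (1 − cos θ)/2 to get cos θ = 1 − 2(0.36) = 0.280, hence θ₀ = arccos 0.280 = 73.7°.
A waning Moon lies in 180°–360°, so θ = 360° − 73.7° = 286.3°.
That fraction of the synodic month is 286.3/360 × 29.530 d ≈ 23.48 d.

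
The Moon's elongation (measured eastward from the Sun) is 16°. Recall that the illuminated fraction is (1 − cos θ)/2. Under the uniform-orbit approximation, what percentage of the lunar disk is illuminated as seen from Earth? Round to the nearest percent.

2%

cos 16° = 0.961, so f = (1 − 0.961)/2 = 0.019, i.e. 2%.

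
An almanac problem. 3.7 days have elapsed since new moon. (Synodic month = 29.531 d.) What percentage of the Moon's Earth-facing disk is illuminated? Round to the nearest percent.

15%

The Moon has covered 3.7/29.531 of its cycle, so θ ≈ 360° × 3.7/29.531 = 45.1°.
With cos θ = 0.706, the lit fraction is (1 − 0.706)/2 ≈ 0.147, so 15%.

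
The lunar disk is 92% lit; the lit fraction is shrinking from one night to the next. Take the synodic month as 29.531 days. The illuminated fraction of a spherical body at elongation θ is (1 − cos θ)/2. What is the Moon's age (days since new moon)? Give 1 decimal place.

17.5 days

From f = (1 − cos θ)/2: cos θ = 1 − 2×0.92 = -0.840; arccos → 147.1°.
Waning ⇒ past full, so θ = 360° − 147.1° = 212.9°.
At 360°/29.531 d per day, 212.9° corresponds to 17.46 days.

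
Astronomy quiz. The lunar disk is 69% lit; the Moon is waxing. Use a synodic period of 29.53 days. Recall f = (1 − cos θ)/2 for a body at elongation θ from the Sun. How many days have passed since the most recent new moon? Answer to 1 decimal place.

From f = (1 − cos θ)/2: cos θ = 1 − 2×0.69 = -0.380; arccos → 112.3°.
The Moon is waxing (0°–180°), so θ = 112.3° directly.
Age = 29.53 × 112.3°/360° ≈ 9.21 days.

9.2 days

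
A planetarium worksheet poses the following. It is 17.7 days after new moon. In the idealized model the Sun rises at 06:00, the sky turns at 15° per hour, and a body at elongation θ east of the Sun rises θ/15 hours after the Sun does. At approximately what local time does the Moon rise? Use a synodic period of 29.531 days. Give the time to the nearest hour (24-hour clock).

Elongation θ = 360° × 17.7/29.531 ≈ 215.8°.
At 15° of sky rotation per hour, 215.8° corresponds to a 14.38 h lag.
06:00 + 14.38 h ≈ 20:23 → 20:00 to the nearest hour.

20:00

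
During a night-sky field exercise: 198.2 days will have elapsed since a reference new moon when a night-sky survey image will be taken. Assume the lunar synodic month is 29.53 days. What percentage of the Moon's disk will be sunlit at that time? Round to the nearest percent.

62%

Reduce mod P: 198.2 − 6×29.53 = 21.02 d into the current lunation.
The Moon has covered 21.02/29.53 of its cycle, so θ ≈ 360° × 21.02/29.53 = 256.3°.
With cos θ = (-0.238), the lit fraction is (1 − (-0.238))/2 ≈ 0.619, so 62%.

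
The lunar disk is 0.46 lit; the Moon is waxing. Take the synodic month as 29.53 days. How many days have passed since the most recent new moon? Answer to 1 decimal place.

7.0 days

cos θ = 1 − 2f = 0.080, giving a principal value of 85.4°.
Before full moon the principal value applies: θ = 85.4°.
At 360°/29.53 d per day, 85.4° corresponds to 7.01 days.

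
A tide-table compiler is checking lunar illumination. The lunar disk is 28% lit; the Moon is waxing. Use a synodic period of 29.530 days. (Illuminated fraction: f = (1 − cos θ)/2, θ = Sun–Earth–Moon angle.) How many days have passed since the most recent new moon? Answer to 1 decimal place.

5.2 days

Invert f = (1 − cos θ)/2 to get cos θ = 1 − 2(0.28) = 0.440, hence θ₀ = arccos 0.440 = 63.9°.
The Moon is waxing (0°–180°), so θ = 63.9° directly.
At 360°/29.530 d per day, 63.9° corresponds to 5.24 days.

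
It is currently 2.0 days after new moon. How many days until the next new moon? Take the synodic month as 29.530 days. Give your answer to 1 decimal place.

27.5 days

The next new moon completes the synodic month: 29.530 − 2.0 = 27.530 days.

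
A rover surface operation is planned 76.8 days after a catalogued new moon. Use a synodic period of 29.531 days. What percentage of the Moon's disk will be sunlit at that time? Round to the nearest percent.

76.8/29.531 = 2.601 lunations, so 2 complete cycles and 17.74 d into the next.
The Moon has covered 17.74/29.531 of its cycle, so θ ≈ 360° × 17.74/29.531 = 216.2°.
cos 216.2° = (-0.807), so f = (1 − (-0.807))/2 = 0.903, so 90%.

90%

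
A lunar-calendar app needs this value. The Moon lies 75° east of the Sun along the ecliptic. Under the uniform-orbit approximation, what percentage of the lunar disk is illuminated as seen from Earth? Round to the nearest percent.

Half-versine of 75°: (1 − 0.259)/2 = 0.371, i.e. 37%.

37%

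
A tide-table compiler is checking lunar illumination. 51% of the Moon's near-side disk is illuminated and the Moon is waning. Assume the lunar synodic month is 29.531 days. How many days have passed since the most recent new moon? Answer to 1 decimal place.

22.1 days

cos θ = 1 − 2f = -0.020, giving a principal value of 91.1°.
Since the Moon is past full (waning), take the reflex angle: θ = 360° − 91.1° = 268.9°.
At 360°/29.531 d per day, 268.9° corresponds to 22.05 days.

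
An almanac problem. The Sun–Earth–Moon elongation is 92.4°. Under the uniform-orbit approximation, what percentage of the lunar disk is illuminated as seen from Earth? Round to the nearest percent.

52%

Half-versine of 92.4°: (1 − (-0.042))/2 = 0.521, i.e. 52%.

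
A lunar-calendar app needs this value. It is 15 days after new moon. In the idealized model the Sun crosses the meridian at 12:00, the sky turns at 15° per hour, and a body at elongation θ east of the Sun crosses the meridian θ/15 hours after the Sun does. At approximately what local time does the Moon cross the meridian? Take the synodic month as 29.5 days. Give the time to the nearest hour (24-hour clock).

00:00

The Moon has covered 15/29.5 of its cycle, so θ ≈ 360° × 15/29.5 = 183.1°.
At 15° of sky rotation per hour, 183.1° corresponds to a 12.20 h lag.
12:00 + 12.20 h ≈ 00:12 → 00:00 to the nearest hour.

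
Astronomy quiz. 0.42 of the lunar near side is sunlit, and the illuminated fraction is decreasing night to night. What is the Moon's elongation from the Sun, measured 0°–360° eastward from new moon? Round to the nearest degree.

From f = (1 − cos θ)/2: cos θ = 1 − 2×0.42 = 0.160; arccos → 80.8°.
Waning ⇒ past full, so θ = 360° − 80.8° = 279.2°.

279°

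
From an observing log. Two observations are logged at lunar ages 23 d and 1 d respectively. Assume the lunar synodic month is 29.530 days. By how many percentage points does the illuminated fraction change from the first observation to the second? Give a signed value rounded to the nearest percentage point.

First observation: θ = 360°·23/29.530 = 280.4°, so f = 0.410.
Second observation: θ = 12.2°, f = 0.011.
Δf = 0.011 − 0.410 = -0.399, i.e. -40 pp.

-40 percentage points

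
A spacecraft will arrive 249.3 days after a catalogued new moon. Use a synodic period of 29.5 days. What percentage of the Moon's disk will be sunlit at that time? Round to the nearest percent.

98%

Reduce mod P: 249.3 − 8×29.5 = 13.30 d into the current lunation.
The Moon has covered 13.30/29.5 of its cycle, so θ ≈ 360° × 13.30/29.5 = 162.3°.
Illuminated fraction = (1 − cos 162.3°)/2 = (1 − (-0.953))/2 ≈ 0.976, so 98%.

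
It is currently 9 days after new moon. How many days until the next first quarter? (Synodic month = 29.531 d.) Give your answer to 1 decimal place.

27.9 days

First quarter occurs at elongation 90°, i.e. at age 29.531 × 90/360 = 7.383 d.
Already past this cycle's first quarter; the next is at 7.383 + 29.531 = 36.914 d, so 36.914 − 9 = 27.914 days.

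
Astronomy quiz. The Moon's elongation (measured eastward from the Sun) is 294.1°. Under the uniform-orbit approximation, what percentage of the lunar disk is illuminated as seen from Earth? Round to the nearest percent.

cos 294.1° = 0.408, so f = (1 − 0.408)/2 = 0.296, i.e. 30%.

30%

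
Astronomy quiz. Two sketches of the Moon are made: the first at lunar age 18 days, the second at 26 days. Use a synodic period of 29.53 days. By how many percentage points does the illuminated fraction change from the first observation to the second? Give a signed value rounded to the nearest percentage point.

-75 percentage points

θ₁ = 360° × 18/29.53 = 219.4°, f₁ = (1 − cos θ₁)/2 = 0.886.
θ₂ = 360° × 26/29.53 = 317.0°, f₂ = (1 − cos θ₂)/2 = 0.135.
Change = f₂ − f₁ = -0.752 → -75 percentage points.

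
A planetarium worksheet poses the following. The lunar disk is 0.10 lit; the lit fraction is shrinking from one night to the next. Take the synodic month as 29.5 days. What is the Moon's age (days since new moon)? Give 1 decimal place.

Invert f = (1 − cos θ)/2 to get cos θ = 1 − 2(0.10) = 0.800, hence θ₀ = arccos 0.800 = 36.9°.
Since the Moon is past full (waning), take the reflex angle: θ = 360° − 36.9° = 323.1°.
Age = 29.5 × 323.1°/360° ≈ 26.48 days.

26.5 days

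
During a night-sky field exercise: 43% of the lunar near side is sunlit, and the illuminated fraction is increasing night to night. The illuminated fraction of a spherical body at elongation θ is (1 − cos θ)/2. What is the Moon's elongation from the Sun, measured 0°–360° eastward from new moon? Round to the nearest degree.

82°

Invert f = (1 − cos θ)/2 to get cos θ = 1 − 2(0.43) = 0.140, hence θ₀ = arccos 0.140 = 82.0°.
Waxing ⇒ before full, so θ = 82.0°.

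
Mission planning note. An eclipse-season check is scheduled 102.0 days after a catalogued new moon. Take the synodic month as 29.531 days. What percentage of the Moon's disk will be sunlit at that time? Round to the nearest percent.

102.0/29.531 = 3.454 lunations, so 3 complete cycles and 13.41 d into the next.
Elongation θ = 360° × 13.41/29.531 ≈ 163.4°.
cos 163.4° = (-0.959), so f = (1 − (-0.959))/2 = 0.979, so 98%.

98%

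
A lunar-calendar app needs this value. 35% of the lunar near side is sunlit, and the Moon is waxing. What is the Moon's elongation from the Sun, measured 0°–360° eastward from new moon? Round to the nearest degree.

Invert f = (1 − cos θ)/2 to get cos θ = 1 − 2(0.35) = 0.300, hence θ₀ = arccos 0.300 = 72.5°.
Before full moon the principal value applies: θ = 72.5°.

73°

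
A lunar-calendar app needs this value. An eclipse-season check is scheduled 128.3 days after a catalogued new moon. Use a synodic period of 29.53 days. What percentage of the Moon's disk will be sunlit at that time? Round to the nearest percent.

128.3/29.53 = 4.345 lunations, so 4 complete cycles and 10.18 d into the next.
Elongation θ = 360° × 10.18/29.53 ≈ 124.1°.
Illuminated fraction = (1 − cos 124.1°)/2 = (1 − (-0.561))/2 ≈ 0.780, so 78%.

78%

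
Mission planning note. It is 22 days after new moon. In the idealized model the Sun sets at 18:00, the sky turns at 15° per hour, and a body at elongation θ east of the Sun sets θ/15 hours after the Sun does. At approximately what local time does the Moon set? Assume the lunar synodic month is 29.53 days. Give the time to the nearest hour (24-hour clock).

Elongation θ = 360° × 22/29.53 ≈ 268.2°.
The Moon trails the Sun by θ/15 = 268.2/15 ≈ 17.88 hours.
18:00 + 17.88 h ≈ 11:53 → 12:00 to the nearest hour.

12:00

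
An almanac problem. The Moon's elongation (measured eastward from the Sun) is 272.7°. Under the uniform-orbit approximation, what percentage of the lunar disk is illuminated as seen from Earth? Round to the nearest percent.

48%

Half-versine of 272.7°: (1 − 0.047)/2 = 0.476, i.e. 48%.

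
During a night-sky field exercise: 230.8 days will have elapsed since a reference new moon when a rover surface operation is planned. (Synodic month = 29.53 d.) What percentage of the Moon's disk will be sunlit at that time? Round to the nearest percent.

230.8/29.53 = 7.816 lunations, so 7 complete cycles and 24.09 d into the next.
Elongation θ = 360° × 24.09/29.53 ≈ 293.7°.
cos 293.7° = 0.402, so f = (1 − 0.402)/2 = 0.299, so 30%.

30%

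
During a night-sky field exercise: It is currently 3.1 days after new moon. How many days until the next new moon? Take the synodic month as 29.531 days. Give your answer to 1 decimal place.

One full lunation from the last new moon is 29.531 d; remaining = 29.531 − 3.1 = 26.431 d.

26.4 days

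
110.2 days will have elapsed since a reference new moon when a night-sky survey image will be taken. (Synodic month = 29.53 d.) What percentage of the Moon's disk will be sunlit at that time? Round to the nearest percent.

110.2 d spans 3 complete synodic months (3 × 29.53 = 88.59 d) plus 21.61 d.
Elongation θ = 360° × 21.61/29.53 ≈ 263.4°.
Illuminated fraction = (1 − cos 263.4°)/2 = (1 − (-0.114))/2 ≈ 0.557, so 56%.

56%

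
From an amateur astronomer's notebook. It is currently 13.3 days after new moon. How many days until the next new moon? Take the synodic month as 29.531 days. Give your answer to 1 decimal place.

16.2 days

One full lunation from the last new moon is 29.531 d; remaining = 29.531 − 13.3 = 16.231 d.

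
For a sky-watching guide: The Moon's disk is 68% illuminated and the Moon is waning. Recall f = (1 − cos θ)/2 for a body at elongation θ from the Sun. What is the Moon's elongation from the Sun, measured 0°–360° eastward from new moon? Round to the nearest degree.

cos θ = 1 − 2f = -0.360, giving a principal value of 111.1°.
Since the Moon is past full (waning), take the reflex angle: θ = 360° − 111.1° = 248.9°.

249°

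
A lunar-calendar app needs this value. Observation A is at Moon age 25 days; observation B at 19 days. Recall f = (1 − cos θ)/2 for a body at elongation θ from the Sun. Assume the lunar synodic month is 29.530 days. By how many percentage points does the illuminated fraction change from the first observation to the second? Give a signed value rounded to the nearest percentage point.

+60 percentage points

First observation: θ = 360°·25/29.530 = 304.8°, so f = 0.215.
Second observation: θ = 231.6°, f = 0.810.
Δf = 0.810 − 0.215 = +0.596, i.e. +60 pp.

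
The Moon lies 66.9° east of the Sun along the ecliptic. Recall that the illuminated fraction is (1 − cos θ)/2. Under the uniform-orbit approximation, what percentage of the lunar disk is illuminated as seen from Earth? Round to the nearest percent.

30%

Half-versine of 66.9°: (1 − 0.392)/2 = 0.304, i.e. 30%.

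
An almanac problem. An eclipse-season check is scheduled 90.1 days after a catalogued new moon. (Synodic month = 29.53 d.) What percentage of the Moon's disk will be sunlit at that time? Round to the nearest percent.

Reduce mod P: 90.1 − 3×29.53 = 1.51 d into the current lunation.
Phase angle: θ = 360°·(1.51 d)/(29.53 d) = 18.4°.
With cos θ = 0.949, the lit fraction is (1 − 0.949)/2 ≈ 0.026, so 3%.

3%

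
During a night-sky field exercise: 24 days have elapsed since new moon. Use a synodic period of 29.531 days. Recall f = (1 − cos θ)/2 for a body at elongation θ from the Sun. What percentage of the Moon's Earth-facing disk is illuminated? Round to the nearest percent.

Phase angle: θ = 360°·(24 d)/(29.531 d) = 292.6°.
cos 292.6° = 0.384, so f = (1 − 0.384)/2 = 0.308, so 31%.

31%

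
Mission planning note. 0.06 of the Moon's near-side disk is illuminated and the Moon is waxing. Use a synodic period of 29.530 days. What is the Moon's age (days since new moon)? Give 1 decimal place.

From f = (1 − cos θ)/2: cos θ = 1 − 2×0.06 = 0.880; arccos → 28.4°.
Waxing ⇒ before full, so θ = 28.4°.
That fraction of the synodic month is 28.4/360 × 29.530 d ≈ 2.33 d.

2.3 days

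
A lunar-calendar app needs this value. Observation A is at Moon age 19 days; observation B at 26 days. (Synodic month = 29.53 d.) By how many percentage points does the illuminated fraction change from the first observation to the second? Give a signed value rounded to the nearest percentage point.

First observation: θ = 360°·19/29.53 = 231.6°, so f = 0.810.
Second observation: θ = 317.0°, f = 0.135.
Δf = 0.135 − 0.810 = -0.676, i.e. -68 pp.

-68 percentage points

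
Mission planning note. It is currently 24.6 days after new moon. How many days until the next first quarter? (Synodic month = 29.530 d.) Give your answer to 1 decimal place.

12.3 days

First quarter occurs at elongation 90°, i.e. at age 29.530 × 90/360 = 7.383 d.
This lunation's first quarter (7.383 d) has passed, so add one period: 36.913 − 24.6 = 12.312 days.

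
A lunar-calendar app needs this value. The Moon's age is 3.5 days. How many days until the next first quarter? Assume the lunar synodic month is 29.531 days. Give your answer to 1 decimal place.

3.9 days

First quarter is 0.25 of the way through the cycle: age 0.25 × 29.531 = 7.383 d.
That is 7.383 − 3.5 = 3.883 days ahead.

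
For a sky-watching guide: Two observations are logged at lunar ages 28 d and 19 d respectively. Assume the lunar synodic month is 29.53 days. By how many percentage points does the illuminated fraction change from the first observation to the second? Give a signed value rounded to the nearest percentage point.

+78 pp

θ₁ = 360° × 28/29.53 = 341.3°, f₁ = (1 − cos θ₁)/2 = 0.026.
θ₂ = 360° × 19/29.53 = 231.6°, f₂ = (1 − cos θ₂)/2 = 0.810.
Change = f₂ − f₁ = +0.784 → +78 percentage points.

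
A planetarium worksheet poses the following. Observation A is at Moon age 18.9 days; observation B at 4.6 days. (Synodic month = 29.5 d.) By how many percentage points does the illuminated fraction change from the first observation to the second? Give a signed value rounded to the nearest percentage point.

First observation: θ = 360°·18.9/29.5 = 230.6°, so f = 0.817.
Second observation: θ = 56.1°, f = 0.221.
Δf = 0.221 − 0.817 = -0.596, i.e. -60 pp.

-60 percentage points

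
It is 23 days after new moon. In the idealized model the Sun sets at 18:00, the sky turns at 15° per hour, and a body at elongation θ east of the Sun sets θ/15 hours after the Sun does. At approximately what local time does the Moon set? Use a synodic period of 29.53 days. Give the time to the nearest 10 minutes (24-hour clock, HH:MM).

12:40

Elongation θ = 360° × 23/29.53 ≈ 280.4°.
Delay after the Sun = 280.4° / (15°/h) ≈ 18.69 h.
18:00 + 18.693 h ≈ 12:42 → 12:40 to the nearest ten minutes.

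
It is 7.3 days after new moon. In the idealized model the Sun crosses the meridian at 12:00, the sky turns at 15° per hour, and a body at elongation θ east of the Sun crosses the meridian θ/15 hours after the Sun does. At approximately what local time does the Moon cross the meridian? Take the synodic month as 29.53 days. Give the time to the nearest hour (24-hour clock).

Elongation θ = 360° × 7.3/29.53 ≈ 89.0°.
At 15° of sky rotation per hour, 89.0° corresponds to a 5.93 h lag.
12:00 + 5.93 h ≈ 17:56 → 18:00 to the nearest hour.

18:00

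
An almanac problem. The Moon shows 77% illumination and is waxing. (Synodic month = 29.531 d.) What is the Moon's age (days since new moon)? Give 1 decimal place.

Invert f = (1 − cos θ)/2 to get cos θ = 1 − 2(0.77) = -0.540, hence θ₀ = arccos -0.540 = 122.7°.
Waxing ⇒ before full, so θ = 122.7°.
That fraction of the synodic month is 122.7/360 × 29.531 d ≈ 10.06 d.

10.1 days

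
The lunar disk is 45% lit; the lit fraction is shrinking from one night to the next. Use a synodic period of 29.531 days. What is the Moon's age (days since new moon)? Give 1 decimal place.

cos θ = 1 − 2f = 0.100, giving a principal value of 84.3°.
Waning ⇒ past full, so θ = 360° − 84.3° = 275.7°.
Age = 29.531 × 275.7°/360° ≈ 22.62 days.

22.6 days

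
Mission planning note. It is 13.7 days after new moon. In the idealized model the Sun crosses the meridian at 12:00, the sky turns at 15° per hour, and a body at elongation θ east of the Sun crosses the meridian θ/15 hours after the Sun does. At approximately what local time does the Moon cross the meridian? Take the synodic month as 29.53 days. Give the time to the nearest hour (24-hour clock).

23:00

Phase angle: θ = 360°·(13.7 d)/(29.53 d) = 167.0°.
At 15° of sky rotation per hour, 167.0° corresponds to a 11.13 h lag.
12:00 + 11.13 h ≈ 23:08 → 23:00 to the nearest hour.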